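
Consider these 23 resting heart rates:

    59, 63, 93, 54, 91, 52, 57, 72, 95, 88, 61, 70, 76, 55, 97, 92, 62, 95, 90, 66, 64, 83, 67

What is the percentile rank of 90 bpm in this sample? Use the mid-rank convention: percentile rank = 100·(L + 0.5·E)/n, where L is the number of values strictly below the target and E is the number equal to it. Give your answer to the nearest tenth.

Sorted: 52, 54, 55, 57, 59, 61, 62, 63, 64, 66, 67, 70, 72, 76, 83, 88, 90, 91, 92, 93, 95, 95, 97.
Count below 90: L = 16; count equal: E = 1; n = 23.
Percentile rank = 100·(16 + 0.5·1)/23 = 100·16.5/23 = 71.74.

71.7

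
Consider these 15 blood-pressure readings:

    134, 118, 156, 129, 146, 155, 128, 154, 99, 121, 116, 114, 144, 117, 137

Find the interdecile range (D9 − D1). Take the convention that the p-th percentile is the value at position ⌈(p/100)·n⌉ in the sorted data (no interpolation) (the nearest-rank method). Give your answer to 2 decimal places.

41.00

Sorted: 99, 114, 116, 117, 118, 121, 128, 129, 134, 137, 144, 146, 154, 155, 156.
n = 15.
P10: rank ⌈10/100·15⌉ = 2 → 114.
P90: rank ⌈90/100·15⌉ = 14 → 155.
Difference: 155 − 114 = 41.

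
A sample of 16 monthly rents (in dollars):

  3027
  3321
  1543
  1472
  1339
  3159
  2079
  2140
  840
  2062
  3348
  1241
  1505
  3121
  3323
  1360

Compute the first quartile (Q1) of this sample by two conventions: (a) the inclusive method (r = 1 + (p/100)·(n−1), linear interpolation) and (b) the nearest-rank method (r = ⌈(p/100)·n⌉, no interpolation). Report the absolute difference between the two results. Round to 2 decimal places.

Sorted: 840, 1241, 1339, 1360, 1472, 1505, 1543, 2062, 2079, 2140, 3027, 3121, 3159, 3321, 3323, 3348.
n = 16.
(a) r = 4.75; between ranks 4 (1360) and 5 (1472): 1444.
(b) the nearest-rank method: rank 4 → 1360.
|1444 − 1360| = 84.

84.00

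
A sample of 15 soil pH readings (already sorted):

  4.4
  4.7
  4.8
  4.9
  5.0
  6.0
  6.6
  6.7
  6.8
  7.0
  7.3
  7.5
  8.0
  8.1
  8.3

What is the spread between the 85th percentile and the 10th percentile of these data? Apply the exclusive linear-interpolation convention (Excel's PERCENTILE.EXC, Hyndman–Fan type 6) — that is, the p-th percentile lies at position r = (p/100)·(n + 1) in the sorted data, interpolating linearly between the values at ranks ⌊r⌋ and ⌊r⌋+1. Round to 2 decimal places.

3.48

n = 15.
P10: r = 1.6; ranks 1–2 are 4.4, 4.7; interpolating gives 4.58.
P85: r = 13.6; ranks 13–14 are 8.0, 8.1; interpolating gives 8.06.
Difference: 8.06 − 4.58 = 3.48.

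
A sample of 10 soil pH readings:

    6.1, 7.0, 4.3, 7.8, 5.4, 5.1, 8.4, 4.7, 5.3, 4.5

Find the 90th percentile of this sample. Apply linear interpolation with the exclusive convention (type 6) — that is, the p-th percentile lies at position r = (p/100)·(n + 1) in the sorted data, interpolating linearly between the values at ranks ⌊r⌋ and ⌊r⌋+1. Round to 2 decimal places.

8.34

Sorted: 4.3, 4.5, 4.7, 5.1, 5.3, 5.4, 6.1, 7.0, 7.8, 8.4.
n = 10.
r = (90/100)·(10 + 1) = 9.9.
Rank 9 is 7.8 and rank 10 is 8.4.
Interpolate: 7.8 + 0.9·(8.4 − 7.8) = 7.8 + 0.9·0.6 = 8.34.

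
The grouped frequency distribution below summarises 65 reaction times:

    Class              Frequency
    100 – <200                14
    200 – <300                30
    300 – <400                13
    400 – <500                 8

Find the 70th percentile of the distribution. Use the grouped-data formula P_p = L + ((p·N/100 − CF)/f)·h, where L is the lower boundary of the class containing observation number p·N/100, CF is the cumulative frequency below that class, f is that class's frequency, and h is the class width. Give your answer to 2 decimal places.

311.54

N = 65; target position k = 70/100 · 65 = 45.5.
Cumulative frequencies: 14, 44, 57, 65.
Observation 45.5 falls in the class 300 – <400.
L = 300, CF = 44, f = 13, h = 100.
P70 = 300 + ((45.5 − 44)/13)·100 = 300 + 11.5385 = 311.538.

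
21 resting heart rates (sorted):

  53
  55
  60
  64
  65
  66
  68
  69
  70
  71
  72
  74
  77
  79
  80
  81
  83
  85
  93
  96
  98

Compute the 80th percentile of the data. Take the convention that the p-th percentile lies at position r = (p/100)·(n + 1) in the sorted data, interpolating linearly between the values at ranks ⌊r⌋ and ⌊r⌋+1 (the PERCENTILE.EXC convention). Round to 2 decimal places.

84.20

n = 21.
r = (80/100)·(21 + 1) = 17.6.
Rank 17 is 83 and rank 18 is 85.
Interpolate: 83 + 0.6·(85 − 83) = 83 + 0.6·2 = 84.2.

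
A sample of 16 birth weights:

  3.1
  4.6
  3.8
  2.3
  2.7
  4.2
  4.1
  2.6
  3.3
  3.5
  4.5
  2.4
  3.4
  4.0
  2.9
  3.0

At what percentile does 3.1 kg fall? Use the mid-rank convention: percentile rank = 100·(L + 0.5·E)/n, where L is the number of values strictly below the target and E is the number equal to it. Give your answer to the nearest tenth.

40.6

Sorted: 2.3, 2.4, 2.6, 2.7, 2.9, 3.0, 3.1, 3.3, 3.4, 3.5, 3.8, 4.0, 4.1, 4.2, 4.5, 4.6.
Count below 3.1: L = 6; count equal: E = 1; n = 16.
Percentile rank = 100·(6 + 0.5·1)/16 = 100·6.5/16 = 40.62.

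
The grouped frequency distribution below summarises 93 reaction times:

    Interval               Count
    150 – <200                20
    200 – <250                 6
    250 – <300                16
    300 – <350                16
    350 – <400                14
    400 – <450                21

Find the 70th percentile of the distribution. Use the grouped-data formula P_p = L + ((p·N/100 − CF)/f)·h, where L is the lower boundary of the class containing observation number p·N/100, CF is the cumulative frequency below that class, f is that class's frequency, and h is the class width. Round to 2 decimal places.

375.36

N = 93; target position k = 70/100 · 93 = 65.1.
Cumulative frequencies: 20, 26, 42, 58, 72, 93.
Observation 65.1 falls in the class 350 – <400.
L = 350, CF = 58, f = 14, h = 50.
P70 = 350 + ((65.1 − 58)/14)·50 = 350 + 25.3571 = 375.357.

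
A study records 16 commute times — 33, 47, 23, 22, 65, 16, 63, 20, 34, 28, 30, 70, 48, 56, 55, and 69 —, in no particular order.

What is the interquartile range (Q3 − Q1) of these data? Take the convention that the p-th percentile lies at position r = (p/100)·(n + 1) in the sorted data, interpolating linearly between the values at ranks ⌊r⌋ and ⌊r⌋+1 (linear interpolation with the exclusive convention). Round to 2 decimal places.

37.00

Sorted: 16, 20, 22, 23, 28, 30, 33, 34, 47, 48, 55, 56, 63, 65, 69, 70.
n = 16.
P25: r = 4.25; ranks 4–5 are 23, 28; interpolating gives 24.25.
P75: r = 12.75; ranks 12–13 are 56, 63; interpolating gives 61.25.
Difference: 61.25 − 24.25 = 37.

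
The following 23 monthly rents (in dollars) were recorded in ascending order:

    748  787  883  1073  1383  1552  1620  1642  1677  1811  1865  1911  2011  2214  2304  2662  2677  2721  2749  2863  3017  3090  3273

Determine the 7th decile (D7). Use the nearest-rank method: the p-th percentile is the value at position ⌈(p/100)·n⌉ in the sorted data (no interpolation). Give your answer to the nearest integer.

n = 23.
Position = ⌈70/100 · 23⌉ = ⌈16.1⌉ = 17.
The value at rank 17 is 2677.

2677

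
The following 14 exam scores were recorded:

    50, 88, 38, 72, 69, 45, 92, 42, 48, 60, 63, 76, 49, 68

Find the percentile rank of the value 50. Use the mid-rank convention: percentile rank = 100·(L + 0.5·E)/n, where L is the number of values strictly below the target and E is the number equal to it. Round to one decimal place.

39.3

Sorted: 38, 42, 45, 48, 49, 50, 60, 63, 68, 69, 72, 76, 88, 92.
Count below 50: L = 5; count equal: E = 1; n = 14.
Percentile rank = 100·(5 + 0.5·1)/14 = 100·5.5/14 = 39.29.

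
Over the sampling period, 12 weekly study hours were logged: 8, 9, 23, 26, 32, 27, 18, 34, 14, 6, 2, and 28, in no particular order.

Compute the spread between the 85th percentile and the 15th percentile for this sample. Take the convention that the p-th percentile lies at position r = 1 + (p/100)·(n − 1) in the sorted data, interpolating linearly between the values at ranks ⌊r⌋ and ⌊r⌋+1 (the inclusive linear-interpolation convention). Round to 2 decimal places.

22.10

Sorted: 2, 6, 8, 9, 14, 18, 23, 26, 27, 28, 32, 34.
n = 12.
P15: r = 2.65; ranks 2–3 are 6, 8; interpolating gives 7.3.
P85: r = 10.35; ranks 10–11 are 28, 32; interpolating gives 29.4.
Difference: 29.4 − 7.3 = 22.1.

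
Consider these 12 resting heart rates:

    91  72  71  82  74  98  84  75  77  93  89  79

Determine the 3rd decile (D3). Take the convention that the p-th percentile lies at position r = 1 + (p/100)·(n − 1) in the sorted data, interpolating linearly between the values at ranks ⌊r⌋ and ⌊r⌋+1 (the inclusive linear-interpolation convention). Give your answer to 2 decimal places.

Sorted: 71, 72, 74, 75, 77, 79, 82, 84, 89, 91, 93, 98.
n = 12.
r = 1 + (30/100)·(12 − 1) = 1 + 3.3 = 4.3.
Rank 4 is 75 and rank 5 is 77.
Interpolate: 75 + 0.3·(77 − 75) = 75 + 0.3·2 = 75.6.

75.60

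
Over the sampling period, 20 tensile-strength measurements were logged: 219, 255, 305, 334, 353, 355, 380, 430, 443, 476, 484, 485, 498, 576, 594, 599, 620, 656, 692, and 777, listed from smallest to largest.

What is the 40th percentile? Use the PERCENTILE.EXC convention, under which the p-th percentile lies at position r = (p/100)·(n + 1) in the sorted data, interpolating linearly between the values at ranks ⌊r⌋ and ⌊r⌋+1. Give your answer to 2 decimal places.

435.20

n = 20.
r = (40/100)·(20 + 1) = 8.4.
Rank 8 is 430 and rank 9 is 443.
Interpolate: 430 + 0.4·(443 − 430) = 430 + 0.4·13 = 435.2.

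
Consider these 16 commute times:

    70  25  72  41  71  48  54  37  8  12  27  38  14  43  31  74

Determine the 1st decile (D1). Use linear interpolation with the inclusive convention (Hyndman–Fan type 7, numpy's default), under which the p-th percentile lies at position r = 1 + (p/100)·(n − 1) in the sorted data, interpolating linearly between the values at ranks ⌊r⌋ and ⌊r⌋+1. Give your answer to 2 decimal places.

Sorted: 8, 12, 14, 25, 27, 31, 37, 38, 41, 43, 48, 54, 70, 71, 72, 74.
n = 16.
r = 1 + (10/100)·(16 − 1) = 1 + 1.5 = 2.5.
Rank 2 is 12 and rank 3 is 14.
Interpolate: 12 + 0.5·(14 − 12) = 12 + 0.5·2 = 13.

13.00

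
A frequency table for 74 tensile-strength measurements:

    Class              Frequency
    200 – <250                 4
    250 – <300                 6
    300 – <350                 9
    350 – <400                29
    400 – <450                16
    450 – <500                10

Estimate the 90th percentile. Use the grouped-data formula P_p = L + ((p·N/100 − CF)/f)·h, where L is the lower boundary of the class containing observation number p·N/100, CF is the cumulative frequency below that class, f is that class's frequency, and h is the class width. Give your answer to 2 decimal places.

463.00

N = 74; target position k = 90/100 · 74 = 66.6.
Cumulative frequencies: 4, 10, 19, 48, 64, 74.
Observation 66.6 falls in the class 450 – <500.
L = 450, CF = 64, f = 10, h = 50.
P90 = 450 + ((66.6 − 64)/10)·50 = 450 + 13 = 463.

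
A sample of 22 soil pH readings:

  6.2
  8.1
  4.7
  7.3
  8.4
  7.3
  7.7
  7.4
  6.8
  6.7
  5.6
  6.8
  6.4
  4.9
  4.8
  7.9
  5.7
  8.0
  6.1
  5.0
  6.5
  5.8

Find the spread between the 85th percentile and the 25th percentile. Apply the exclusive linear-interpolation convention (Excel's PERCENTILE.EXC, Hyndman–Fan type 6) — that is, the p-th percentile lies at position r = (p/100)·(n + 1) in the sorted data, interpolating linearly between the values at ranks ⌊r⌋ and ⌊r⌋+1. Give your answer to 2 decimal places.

Sorted: 4.7, 4.8, 4.9, 5.0, 5.6, 5.7, 5.8, 6.1, 6.2, 6.4, 6.5, 6.7, 6.8, 6.8, 7.3, 7.3, 7.4, 7.7, 7.9, 8.0, 8.1, 8.4.
n = 22.
P25: r = 5.75; ranks 5–6 are 5.6, 5.7; interpolating gives 5.675.
P85: r = 19.55; ranks 19–20 are 7.9, 8.0; interpolating gives 7.955.
Difference: 7.955 − 5.675 = 2.28.

2.28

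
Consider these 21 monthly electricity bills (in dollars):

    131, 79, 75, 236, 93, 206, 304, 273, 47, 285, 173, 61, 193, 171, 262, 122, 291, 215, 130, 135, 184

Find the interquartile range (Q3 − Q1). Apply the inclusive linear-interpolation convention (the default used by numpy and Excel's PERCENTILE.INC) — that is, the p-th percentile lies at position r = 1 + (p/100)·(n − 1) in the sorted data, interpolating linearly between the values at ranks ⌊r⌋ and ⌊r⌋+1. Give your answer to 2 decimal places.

114.00

Sorted: 47, 61, 75, 79, 93, 122, 130, 131, 135, 171, 173, 184, 193, 206, 215, 236, 262, 273, 285, 291, 304.
n = 21.
P25: r = 6 (integer) → 122.
P75: r = 16 (integer) → 236.
Difference: 236 − 122 = 114.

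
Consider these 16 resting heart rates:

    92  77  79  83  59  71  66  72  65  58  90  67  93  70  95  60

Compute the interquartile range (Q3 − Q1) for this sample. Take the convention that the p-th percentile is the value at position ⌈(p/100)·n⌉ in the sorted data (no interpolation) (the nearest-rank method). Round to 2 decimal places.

18.00

Sorted: 58, 59, 60, 65, 66, 67, 70, 71, 72, 77, 79, 83, 90, 92, 93, 95.
n = 16.
P25: rank ⌈25/100·16⌉ = 4 → 65.
P75: rank ⌈75/100·16⌉ = 12 → 83.
Difference: 83 − 65 = 18.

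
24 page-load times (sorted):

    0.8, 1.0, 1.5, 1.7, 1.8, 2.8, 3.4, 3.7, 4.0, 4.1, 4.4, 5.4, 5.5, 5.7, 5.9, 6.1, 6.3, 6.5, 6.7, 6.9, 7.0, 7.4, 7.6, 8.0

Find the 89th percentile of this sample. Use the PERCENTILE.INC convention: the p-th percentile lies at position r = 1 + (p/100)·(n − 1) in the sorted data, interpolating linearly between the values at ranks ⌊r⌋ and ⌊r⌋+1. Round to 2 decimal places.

n = 24.
r = 1 + (89/100)·(24 − 1) = 1 + 20.47 = 21.47.
Rank 21 is 7.0 and rank 22 is 7.4.
Interpolate: 7.0 + 0.47·(7.4 − 7.0) = 7.0 + 0.47·0.4 = 7.188.

7.19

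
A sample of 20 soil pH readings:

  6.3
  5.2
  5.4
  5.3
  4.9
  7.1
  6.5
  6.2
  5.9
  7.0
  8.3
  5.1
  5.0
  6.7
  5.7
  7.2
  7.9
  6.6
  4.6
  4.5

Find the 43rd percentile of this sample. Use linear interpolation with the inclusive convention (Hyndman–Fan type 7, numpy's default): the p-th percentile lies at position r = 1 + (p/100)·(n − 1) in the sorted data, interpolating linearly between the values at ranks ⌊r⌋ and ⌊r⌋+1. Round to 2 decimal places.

Sorted: 4.5, 4.6, 4.9, 5.0, 5.1, 5.2, 5.3, 5.4, 5.7, 5.9, 6.2, 6.3, 6.5, 6.6, 6.7, 7.0, 7.1, 7.2, 7.9, 8.3.
n = 20.
r = 1 + (43/100)·(20 − 1) = 1 + 8.17 = 9.17.
Rank 9 is 5.7 and rank 10 is 5.9.
Interpolate: 5.7 + 0.17·(5.9 − 5.7) = 5.7 + 0.17·0.2 = 5.734.

5.73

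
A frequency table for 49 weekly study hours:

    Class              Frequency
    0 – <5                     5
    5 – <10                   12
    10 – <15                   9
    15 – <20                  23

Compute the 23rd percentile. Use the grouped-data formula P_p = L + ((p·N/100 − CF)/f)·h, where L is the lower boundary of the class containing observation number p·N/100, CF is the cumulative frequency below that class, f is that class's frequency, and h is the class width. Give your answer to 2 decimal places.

N = 49; target position k = 23/100 · 49 = 11.27.
Cumulative frequencies: 5, 17, 26, 49.
Observation 11.27 falls in the class 5 – <10.
L = 5, CF = 5, f = 12, h = 5.
P23 = 5 + ((11.27 − 5)/12)·5 = 5 + 2.6125 = 7.6125.

7.61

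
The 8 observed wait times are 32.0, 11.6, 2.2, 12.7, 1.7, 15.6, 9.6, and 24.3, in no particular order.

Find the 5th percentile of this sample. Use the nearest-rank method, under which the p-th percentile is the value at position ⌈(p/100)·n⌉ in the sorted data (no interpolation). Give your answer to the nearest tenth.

1.7

Sorted: 1.7, 2.2, 9.6, 11.6, 12.7, 15.6, 24.3, 32.0.
n = 8.
Position = ⌈5/100 · 8⌉ = ⌈0.4⌉ = 1.
The value at rank 1 is 1.7.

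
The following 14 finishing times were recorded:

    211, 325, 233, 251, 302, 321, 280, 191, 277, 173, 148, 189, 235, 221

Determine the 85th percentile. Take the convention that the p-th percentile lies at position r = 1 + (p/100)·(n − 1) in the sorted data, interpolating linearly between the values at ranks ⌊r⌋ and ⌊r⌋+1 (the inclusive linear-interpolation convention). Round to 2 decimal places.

302.95

Sorted: 148, 173, 189, 191, 211, 221, 233, 235, 251, 277, 280, 302, 321, 325.
n = 14.
r = 1 + (85/100)·(14 − 1) = 1 + 11.05 = 12.05.
Rank 12 is 302 and rank 13 is 321.
Interpolate: 302 + 0.05·(321 − 302) = 302 + 0.05·19 = 302.95.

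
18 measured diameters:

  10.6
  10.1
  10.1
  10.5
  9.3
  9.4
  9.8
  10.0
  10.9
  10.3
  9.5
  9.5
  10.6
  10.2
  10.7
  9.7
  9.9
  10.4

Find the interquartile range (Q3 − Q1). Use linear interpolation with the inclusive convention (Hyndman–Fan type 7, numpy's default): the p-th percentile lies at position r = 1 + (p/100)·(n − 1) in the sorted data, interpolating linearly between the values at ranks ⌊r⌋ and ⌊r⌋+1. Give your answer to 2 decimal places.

Sorted: 9.3, 9.4, 9.5, 9.5, 9.7, 9.8, 9.9, 10.0, 10.1, 10.1, 10.2, 10.3, 10.4, 10.5, 10.6, 10.6, 10.7, 10.9.
n = 18.
P25: r = 5.25; ranks 5–6 are 9.7, 9.8; interpolating gives 9.725.
P75: r = 13.75; ranks 13–14 are 10.4, 10.5; interpolating gives 10.475.
Difference: 10.475 − 9.725 = 0.75.

0.75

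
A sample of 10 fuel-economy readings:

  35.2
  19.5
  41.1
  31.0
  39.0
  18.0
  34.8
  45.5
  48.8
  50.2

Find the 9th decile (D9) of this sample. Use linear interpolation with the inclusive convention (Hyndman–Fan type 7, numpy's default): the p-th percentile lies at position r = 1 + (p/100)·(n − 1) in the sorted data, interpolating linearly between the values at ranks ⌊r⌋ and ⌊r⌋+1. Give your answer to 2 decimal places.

48.94

Sorted: 18.0, 19.5, 31.0, 34.8, 35.2, 39.0, 41.1, 45.5, 48.8, 50.2.
n = 10.
r = 1 + (90/100)·(10 − 1) = 1 + 8.1 = 9.1.
Rank 9 is 48.8 and rank 10 is 50.2.
Interpolate: 48.8 + 0.1·(50.2 − 48.8) = 48.8 + 0.1·1.4 = 48.94.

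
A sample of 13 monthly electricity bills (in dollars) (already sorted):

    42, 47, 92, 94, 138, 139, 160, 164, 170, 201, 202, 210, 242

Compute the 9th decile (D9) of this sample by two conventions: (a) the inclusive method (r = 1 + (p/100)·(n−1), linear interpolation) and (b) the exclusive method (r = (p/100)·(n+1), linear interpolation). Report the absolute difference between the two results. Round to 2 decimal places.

20.80

n = 13.
(a) r = 11.8; between ranks 11 (202) and 12 (210): 208.4.
(b) r = 12.6; between ranks 12 (210) and 13 (242): 229.2.
|208.4 − 229.2| = 20.8.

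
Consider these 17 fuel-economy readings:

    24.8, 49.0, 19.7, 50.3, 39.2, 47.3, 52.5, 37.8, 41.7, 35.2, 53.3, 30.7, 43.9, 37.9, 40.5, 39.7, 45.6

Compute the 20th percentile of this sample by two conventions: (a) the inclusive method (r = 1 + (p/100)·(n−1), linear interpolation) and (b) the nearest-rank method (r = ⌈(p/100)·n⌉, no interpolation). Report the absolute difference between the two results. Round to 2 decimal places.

0.52

Sorted: 19.7, 24.8, 30.7, 35.2, 37.8, 37.9, 39.2, 39.7, 40.5, 41.7, 43.9, 45.6, 47.3, 49.0, 50.3, 52.5, 53.3.
n = 17.
(a) r = 4.2; between ranks 4 (35.2) and 5 (37.8): 35.72.
(b) the nearest-rank method: rank 4 → 35.2.
|35.72 − 35.2| = 0.52.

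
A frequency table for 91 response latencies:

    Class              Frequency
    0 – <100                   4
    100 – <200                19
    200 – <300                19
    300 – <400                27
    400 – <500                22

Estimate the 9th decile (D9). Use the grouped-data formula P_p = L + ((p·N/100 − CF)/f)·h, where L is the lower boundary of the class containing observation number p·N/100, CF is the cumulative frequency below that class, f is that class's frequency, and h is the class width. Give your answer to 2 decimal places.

458.64

N = 91; target position k = 90/100 · 91 = 81.9.
Cumulative frequencies: 4, 23, 42, 69, 91.
Observation 81.9 falls in the class 400 – <500.
L = 400, CF = 69, f = 22, h = 100.
P90 = 400 + ((81.9 − 69)/22)·100 = 400 + 58.6364 = 458.636.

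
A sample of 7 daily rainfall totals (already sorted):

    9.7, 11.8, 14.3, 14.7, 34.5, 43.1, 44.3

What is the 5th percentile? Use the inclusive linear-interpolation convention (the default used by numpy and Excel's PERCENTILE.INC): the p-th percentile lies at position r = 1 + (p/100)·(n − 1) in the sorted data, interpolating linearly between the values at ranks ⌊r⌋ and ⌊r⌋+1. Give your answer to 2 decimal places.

10.33

n = 7.
r = 1 + (5/100)·(7 − 1) = 1 + 0.3 = 1.3.
Rank 1 is 9.7 and rank 2 is 11.8.
Interpolate: 9.7 + 0.3·(11.8 − 9.7) = 9.7 + 0.3·2.1 = 10.33.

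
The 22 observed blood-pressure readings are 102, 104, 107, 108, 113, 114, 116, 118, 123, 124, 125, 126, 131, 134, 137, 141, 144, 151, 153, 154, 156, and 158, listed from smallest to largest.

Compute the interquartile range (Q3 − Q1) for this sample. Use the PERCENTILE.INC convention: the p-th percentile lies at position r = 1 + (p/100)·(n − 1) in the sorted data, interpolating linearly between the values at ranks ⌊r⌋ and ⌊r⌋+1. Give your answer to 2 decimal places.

n = 22.
P25: r = 6.25; ranks 6–7 are 114, 116; interpolating gives 114.5.
P75: r = 16.75; ranks 16–17 are 141, 144; interpolating gives 143.25.
Difference: 143.25 − 114.5 = 28.75.

28.75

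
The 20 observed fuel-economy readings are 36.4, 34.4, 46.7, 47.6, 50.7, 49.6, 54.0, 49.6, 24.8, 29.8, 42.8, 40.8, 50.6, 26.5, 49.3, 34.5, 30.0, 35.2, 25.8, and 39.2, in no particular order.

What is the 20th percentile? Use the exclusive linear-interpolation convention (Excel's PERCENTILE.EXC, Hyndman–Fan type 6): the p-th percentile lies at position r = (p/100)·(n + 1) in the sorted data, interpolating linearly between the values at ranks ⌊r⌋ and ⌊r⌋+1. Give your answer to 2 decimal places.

29.84

Sorted: 24.8, 25.8, 26.5, 29.8, 30.0, 34.4, 34.5, 35.2, 36.4, 39.2, 40.8, 42.8, 46.7, 47.6, 49.3, 49.6, 49.6, 50.6, 50.7, 54.0.
n = 20.
r = (20/100)·(20 + 1) = 4.2.
Rank 4 is 29.8 and rank 5 is 30.0.
Interpolate: 29.8 + 0.2·(30.0 − 29.8) = 29.8 + 0.2·0.2 = 29.84.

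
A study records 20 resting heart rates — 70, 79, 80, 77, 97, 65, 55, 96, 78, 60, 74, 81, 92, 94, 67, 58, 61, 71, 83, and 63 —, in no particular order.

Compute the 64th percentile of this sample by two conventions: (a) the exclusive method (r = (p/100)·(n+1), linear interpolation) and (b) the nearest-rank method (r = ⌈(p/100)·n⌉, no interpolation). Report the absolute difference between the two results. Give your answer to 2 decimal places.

0.44

Sorted: 55, 58, 60, 61, 63, 65, 67, 70, 71, 74, 77, 78, 79, 80, 81, 83, 92, 94, 96, 97.
n = 20.
(a) r = 13.44; between ranks 13 (79) and 14 (80): 79.44.
(b) the nearest-rank method: rank 13 → 79.
|79.44 − 79| = 0.44.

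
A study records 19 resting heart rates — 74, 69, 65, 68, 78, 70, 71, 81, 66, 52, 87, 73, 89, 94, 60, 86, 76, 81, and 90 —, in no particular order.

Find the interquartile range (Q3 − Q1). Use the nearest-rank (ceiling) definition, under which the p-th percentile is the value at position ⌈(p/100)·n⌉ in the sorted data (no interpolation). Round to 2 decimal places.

Sorted: 52, 60, 65, 66, 68, 69, 70, 71, 73, 74, 76, 78, 81, 81, 86, 87, 89, 90, 94.
n = 19.
P25: rank ⌈25/100·19⌉ = 5 → 68.
P75: rank ⌈75/100·19⌉ = 15 → 86.
Difference: 86 − 68 = 18.

18.00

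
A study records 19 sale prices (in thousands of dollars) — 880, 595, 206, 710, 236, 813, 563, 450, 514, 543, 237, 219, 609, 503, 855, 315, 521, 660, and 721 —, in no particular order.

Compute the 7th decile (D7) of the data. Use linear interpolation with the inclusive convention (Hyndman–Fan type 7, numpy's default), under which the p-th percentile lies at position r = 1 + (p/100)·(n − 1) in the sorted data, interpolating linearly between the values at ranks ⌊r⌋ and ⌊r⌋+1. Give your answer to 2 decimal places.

639.60

Sorted: 206, 219, 236, 237, 315, 450, 503, 514, 521, 543, 563, 595, 609, 660, 710, 721, 813, 855, 880.
n = 19.
r = 1 + (70/100)·(19 − 1) = 1 + 12.6 = 13.6.
Rank 13 is 609 and rank 14 is 660.
Interpolate: 609 + 0.6·(660 − 609) = 609 + 0.6·51 = 639.6.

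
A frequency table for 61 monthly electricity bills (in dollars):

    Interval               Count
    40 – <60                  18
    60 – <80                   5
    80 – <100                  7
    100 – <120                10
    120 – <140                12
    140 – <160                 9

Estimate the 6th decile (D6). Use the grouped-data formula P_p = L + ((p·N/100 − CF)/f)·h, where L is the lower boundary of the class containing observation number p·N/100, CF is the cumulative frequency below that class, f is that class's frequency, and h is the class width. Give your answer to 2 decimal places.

N = 61; target position k = 60/100 · 61 = 36.6.
Cumulative frequencies: 18, 23, 30, 40, 52, 61.
Observation 36.6 falls in the class 100 – <120.
L = 100, CF = 30, f = 10, h = 20.
P60 = 100 + ((36.6 − 30)/10)·20 = 100 + 13.2 = 113.2.

113.20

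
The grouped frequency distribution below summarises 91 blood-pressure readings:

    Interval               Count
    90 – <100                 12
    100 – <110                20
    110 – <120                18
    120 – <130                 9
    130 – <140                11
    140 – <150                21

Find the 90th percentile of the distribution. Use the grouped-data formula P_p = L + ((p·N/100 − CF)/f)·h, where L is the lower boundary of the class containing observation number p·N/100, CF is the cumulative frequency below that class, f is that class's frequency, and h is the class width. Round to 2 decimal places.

145.67

N = 91; target position k = 90/100 · 91 = 81.9.
Cumulative frequencies: 12, 32, 50, 59, 70, 91.
Observation 81.9 falls in the class 140 – <150.
L = 140, CF = 70, f = 21, h = 10.
P90 = 140 + ((81.9 − 70)/21)·10 = 140 + 5.66667 = 145.667.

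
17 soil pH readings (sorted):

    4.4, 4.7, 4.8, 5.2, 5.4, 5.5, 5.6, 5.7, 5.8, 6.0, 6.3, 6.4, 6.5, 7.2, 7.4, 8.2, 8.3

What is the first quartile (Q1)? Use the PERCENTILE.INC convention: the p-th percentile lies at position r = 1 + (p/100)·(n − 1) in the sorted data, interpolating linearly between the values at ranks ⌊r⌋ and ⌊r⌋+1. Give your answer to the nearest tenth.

5.4

n = 17.
r = 1 + (25/100)·(17 − 1) = 1 + 4 = 5.
r is an integer, so P25 is the value at rank 5: 5.4.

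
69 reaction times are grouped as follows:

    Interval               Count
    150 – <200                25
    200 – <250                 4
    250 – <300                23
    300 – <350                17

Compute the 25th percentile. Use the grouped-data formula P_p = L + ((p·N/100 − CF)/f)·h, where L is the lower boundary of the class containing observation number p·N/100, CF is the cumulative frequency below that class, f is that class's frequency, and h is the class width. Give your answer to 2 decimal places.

184.50

N = 69; target position k = 25/100 · 69 = 17.25.
Cumulative frequencies: 25, 29, 52, 69.
Observation 17.25 falls in the class 150 – <200.
L = 150, CF = 0, f = 25, h = 50.
P25 = 150 + ((17.25 − 0)/25)·50 = 150 + 34.5 = 184.5.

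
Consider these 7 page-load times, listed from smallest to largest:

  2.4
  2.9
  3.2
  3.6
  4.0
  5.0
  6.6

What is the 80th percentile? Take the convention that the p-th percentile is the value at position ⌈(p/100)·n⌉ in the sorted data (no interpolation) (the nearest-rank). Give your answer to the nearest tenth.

5.0

n = 7.
Position = ⌈80/100 · 7⌉ = ⌈5.6⌉ = 6.
The value at rank 6 is 5.0.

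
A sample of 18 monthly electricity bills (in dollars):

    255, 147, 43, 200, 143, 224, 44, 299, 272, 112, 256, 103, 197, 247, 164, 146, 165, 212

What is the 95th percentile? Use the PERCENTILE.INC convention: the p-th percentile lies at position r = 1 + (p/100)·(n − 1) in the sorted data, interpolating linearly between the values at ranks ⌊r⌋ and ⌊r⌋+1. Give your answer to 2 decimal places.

Sorted: 43, 44, 103, 112, 143, 146, 147, 164, 165, 197, 200, 212, 224, 247, 255, 256, 272, 299.
n = 18.
r = 1 + (95/100)·(18 − 1) = 1 + 16.15 = 17.15.
Rank 17 is 272 and rank 18 is 299.
Interpolate: 272 + 0.15·(299 − 272) = 272 + 0.15·27 = 276.05.

276.05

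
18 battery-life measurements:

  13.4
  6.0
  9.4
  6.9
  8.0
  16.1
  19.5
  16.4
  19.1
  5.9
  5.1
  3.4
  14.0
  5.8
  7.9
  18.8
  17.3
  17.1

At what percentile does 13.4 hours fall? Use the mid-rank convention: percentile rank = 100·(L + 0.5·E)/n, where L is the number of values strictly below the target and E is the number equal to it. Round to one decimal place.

52.8

Sorted: 3.4, 5.1, 5.8, 5.9, 6.0, 6.9, 7.9, 8.0, 9.4, 13.4, 14.0, 16.1, 16.4, 17.1, 17.3, 18.8, 19.1, 19.5.
Count below 13.4: L = 9; count equal: E = 1; n = 18.
Percentile rank = 100·(9 + 0.5·1)/18 = 100·9.5/18 = 52.78.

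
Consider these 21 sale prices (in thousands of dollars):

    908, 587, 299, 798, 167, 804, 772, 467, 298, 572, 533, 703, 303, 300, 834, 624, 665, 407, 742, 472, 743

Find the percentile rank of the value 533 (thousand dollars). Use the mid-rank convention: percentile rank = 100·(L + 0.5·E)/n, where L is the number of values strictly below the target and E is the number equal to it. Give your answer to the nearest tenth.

40.5

Sorted: 167, 298, 299, 300, 303, 407, 467, 472, 533, 572, 587, 624, 665, 703, 742, 743, 772, 798, 804, 834, 908.
Count below 533: L = 8; count equal: E = 1; n = 21.
Percentile rank = 100·(8 + 0.5·1)/21 = 100·8.5/21 = 40.48.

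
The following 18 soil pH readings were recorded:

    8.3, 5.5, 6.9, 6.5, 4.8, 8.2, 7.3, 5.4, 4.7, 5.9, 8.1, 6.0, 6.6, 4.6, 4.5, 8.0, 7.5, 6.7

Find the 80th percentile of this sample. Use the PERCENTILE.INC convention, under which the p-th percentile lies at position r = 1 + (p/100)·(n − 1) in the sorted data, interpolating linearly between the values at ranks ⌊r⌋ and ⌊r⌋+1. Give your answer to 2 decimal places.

Sorted: 4.5, 4.6, 4.7, 4.8, 5.4, 5.5, 5.9, 6.0, 6.5, 6.6, 6.7, 6.9, 7.3, 7.5, 8.0, 8.1, 8.2, 8.3.
n = 18.
r = 1 + (80/100)·(18 − 1) = 1 + 13.6 = 14.6.
Rank 14 is 7.5 and rank 15 is 8.0.
Interpolate: 7.5 + 0.6·(8.0 − 7.5) = 7.5 + 0.6·0.5 = 7.8.

7.80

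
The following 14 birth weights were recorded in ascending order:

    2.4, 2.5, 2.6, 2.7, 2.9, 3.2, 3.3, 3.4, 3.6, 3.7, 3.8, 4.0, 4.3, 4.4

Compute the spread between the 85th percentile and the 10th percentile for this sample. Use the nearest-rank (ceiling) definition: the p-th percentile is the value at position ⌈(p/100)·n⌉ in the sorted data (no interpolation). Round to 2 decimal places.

n = 14.
P10: rank ⌈10/100·14⌉ = 2 → 2.5.
P85: rank ⌈85/100·14⌉ = 12 → 4.
Difference: 4 − 2.5 = 1.5.

1.50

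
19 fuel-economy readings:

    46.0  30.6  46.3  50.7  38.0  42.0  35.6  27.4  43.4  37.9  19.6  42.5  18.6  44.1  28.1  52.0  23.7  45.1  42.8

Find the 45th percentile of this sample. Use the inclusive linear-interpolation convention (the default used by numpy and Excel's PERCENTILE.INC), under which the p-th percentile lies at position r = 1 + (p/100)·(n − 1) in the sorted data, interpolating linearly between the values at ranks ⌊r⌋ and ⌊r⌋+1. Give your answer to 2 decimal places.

Sorted: 18.6, 19.6, 23.7, 27.4, 28.1, 30.6, 35.6, 37.9, 38.0, 42.0, 42.5, 42.8, 43.4, 44.1, 45.1, 46.0, 46.3, 50.7, 52.0.
n = 19.
r = 1 + (45/100)·(19 − 1) = 1 + 8.1 = 9.1.
Rank 9 is 38.0 and rank 10 is 42.0.
Interpolate: 38.0 + 0.1·(42.0 − 38.0) = 38.0 + 0.1·4 = 38.4.

38.40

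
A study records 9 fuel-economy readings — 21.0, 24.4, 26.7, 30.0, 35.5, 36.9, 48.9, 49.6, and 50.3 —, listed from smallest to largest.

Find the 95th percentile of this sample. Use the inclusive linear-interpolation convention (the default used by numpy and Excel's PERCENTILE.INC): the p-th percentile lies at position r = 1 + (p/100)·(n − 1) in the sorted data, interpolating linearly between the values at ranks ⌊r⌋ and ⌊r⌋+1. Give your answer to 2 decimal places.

50.02

n = 9.
r = 1 + (95/100)·(9 − 1) = 1 + 7.6 = 8.6.
Rank 8 is 49.6 and rank 9 is 50.3.
Interpolate: 49.6 + 0.6·(50.3 − 49.6) = 49.6 + 0.6·0.7 = 50.02.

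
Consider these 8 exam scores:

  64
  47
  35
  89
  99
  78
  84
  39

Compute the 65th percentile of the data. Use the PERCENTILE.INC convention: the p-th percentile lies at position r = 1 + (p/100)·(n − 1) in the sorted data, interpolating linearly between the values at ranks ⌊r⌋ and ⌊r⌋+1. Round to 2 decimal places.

81.30

Sorted: 35, 39, 47, 64, 78, 84, 89, 99.
n = 8.
r = 1 + (65/100)·(8 − 1) = 1 + 4.55 = 5.55.
Rank 5 is 78 and rank 6 is 84.
Interpolate: 78 + 0.55·(84 − 78) = 78 + 0.55·6 = 81.3.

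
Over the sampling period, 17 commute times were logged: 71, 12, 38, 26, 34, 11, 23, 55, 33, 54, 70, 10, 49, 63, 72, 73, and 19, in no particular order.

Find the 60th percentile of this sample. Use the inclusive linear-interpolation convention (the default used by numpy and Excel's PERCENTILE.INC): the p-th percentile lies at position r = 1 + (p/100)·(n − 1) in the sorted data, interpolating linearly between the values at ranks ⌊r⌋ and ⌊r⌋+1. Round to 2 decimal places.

52.00

Sorted: 10, 11, 12, 19, 23, 26, 33, 34, 38, 49, 54, 55, 63, 70, 71, 72, 73.
n = 17.
r = 1 + (60/100)·(17 − 1) = 1 + 9.6 = 10.6.
Rank 10 is 49 and rank 11 is 54.
Interpolate: 49 + 0.6·(54 − 49) = 49 + 0.6·5 = 52.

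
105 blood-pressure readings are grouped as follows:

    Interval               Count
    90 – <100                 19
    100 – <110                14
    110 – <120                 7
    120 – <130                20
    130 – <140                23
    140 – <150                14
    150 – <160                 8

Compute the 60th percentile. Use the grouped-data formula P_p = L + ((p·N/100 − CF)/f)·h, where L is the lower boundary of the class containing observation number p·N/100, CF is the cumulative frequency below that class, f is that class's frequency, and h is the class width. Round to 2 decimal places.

N = 105; target position k = 60/100 · 105 = 63.
Cumulative frequencies: 19, 33, 40, 60, 83, 97, 105.
Observation 63 falls in the class 130 – <140.
L = 130, CF = 60, f = 23, h = 10.
P60 = 130 + ((63 − 60)/23)·10 = 130 + 1.30435 = 131.304.

131.30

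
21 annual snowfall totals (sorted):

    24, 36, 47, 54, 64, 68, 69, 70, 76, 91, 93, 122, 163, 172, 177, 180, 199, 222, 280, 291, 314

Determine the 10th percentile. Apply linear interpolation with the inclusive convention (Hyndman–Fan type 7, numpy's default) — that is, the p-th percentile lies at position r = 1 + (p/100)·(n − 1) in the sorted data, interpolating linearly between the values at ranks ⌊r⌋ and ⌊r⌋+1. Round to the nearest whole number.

n = 21.
r = 1 + (10/100)·(21 − 1) = 1 + 2 = 3.
r is an integer, so P10 is the value at rank 3: 47.

47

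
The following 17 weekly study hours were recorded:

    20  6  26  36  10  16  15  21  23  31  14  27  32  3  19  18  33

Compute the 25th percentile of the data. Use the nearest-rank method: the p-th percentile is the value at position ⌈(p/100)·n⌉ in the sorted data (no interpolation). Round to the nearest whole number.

15

Sorted: 3, 6, 10, 14, 15, 16, 18, 19, 20, 21, 23, 26, 27, 31, 32, 33, 36.
n = 17.
Position = ⌈25/100 · 17⌉ = ⌈4.25⌉ = 5.
The value at rank 5 is 15.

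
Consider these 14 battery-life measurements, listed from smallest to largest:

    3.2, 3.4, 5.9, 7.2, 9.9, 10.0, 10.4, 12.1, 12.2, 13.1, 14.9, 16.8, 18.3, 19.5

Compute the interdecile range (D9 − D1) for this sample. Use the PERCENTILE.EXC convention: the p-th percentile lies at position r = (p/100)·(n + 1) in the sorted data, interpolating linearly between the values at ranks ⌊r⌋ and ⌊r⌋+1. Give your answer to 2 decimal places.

n = 14.
P10: r = 1.5; ranks 1–2 are 3.2, 3.4; interpolating gives 3.3.
P90: r = 13.5; ranks 13–14 are 18.3, 19.5; interpolating gives 18.9.
Difference: 18.9 − 3.3 = 15.6.

15.60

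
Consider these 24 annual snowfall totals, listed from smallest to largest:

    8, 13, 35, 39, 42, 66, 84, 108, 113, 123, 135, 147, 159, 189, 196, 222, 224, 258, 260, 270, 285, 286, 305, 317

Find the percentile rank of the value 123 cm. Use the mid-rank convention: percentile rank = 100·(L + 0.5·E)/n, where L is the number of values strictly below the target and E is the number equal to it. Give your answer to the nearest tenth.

Count below 123: L = 9; count equal: E = 1; n = 24.
Percentile rank = 100·(9 + 0.5·1)/24 = 100·9.5/24 = 39.58.

39.6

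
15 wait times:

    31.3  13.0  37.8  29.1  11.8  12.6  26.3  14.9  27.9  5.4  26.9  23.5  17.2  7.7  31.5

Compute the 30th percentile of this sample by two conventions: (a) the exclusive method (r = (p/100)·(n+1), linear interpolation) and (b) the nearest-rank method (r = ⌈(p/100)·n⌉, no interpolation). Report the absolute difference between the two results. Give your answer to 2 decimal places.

Sorted: 5.4, 7.7, 11.8, 12.6, 13.0, 14.9, 17.2, 23.5, 26.3, 26.9, 27.9, 29.1, 31.3, 31.5, 37.8.
n = 15.
(a) r = 4.8; between ranks 4 (12.6) and 5 (13.0): 12.92.
(b) the nearest-rank method: rank 5 → 13.
|12.92 − 13| = 0.08.

0.08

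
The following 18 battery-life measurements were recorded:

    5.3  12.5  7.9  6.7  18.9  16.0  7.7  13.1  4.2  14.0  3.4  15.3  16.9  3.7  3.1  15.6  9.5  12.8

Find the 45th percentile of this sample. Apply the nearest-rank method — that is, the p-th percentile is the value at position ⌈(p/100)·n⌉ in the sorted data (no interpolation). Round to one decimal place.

9.5

Sorted: 3.1, 3.4, 3.7, 4.2, 5.3, 6.7, 7.7, 7.9, 9.5, 12.5, 12.8, 13.1, 14.0, 15.3, 15.6, 16.0, 16.9, 18.9.
n = 18.
Position = ⌈45/100 · 18⌉ = ⌈8.1⌉ = 9.
The value at rank 9 is 9.5.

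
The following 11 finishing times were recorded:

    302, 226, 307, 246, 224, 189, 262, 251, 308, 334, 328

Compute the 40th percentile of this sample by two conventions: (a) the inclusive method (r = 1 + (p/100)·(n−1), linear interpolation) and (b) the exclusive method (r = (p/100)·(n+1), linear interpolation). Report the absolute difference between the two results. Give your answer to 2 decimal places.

1.00

Sorted: 189, 224, 226, 246, 251, 262, 302, 307, 308, 328, 334.
n = 11.
(a) r = 5 → value at rank 5 = 251.
(b) r = 4.8; between ranks 4 (246) and 5 (251): 250.
|251 − 250| = 1.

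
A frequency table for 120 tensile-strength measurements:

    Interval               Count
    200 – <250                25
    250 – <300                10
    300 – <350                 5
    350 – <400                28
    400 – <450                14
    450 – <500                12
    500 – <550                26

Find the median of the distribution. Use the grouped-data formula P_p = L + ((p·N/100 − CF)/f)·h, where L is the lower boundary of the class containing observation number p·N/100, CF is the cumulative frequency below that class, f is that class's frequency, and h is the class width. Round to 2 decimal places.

385.71

N = 120; target position k = 50/100 · 120 = 60.
Cumulative frequencies: 25, 35, 40, 68, 82, 94, 120.
Observation 60 falls in the class 350 – <400.
L = 350, CF = 40, f = 28, h = 50.
P50 = 350 + ((60 − 40)/28)·50 = 350 + 35.7143 = 385.714.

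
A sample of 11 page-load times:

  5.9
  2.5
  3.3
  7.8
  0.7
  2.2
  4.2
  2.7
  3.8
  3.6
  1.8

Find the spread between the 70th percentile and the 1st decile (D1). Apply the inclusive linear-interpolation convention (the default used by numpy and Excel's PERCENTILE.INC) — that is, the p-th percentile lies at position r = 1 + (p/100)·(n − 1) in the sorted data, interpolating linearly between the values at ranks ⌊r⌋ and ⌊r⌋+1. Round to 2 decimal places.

Sorted: 0.7, 1.8, 2.2, 2.5, 2.7, 3.3, 3.6, 3.8, 4.2, 5.9, 7.8.
n = 11.
P10: r = 2 (integer) → 1.8.
P70: r = 8 (integer) → 3.8.
Difference: 3.8 − 1.8 = 2.

2.00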